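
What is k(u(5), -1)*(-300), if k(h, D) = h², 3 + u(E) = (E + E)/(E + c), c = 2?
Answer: -36300/49 ≈ -740.82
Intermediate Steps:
u(E) = -3 + 2*E/(2 + E) (u(E) = -3 + (E + E)/(E + 2) = -3 + (2*E)/(2 + E) = -3 + 2*E/(2 + E))
k(u(5), -1)*(-300) = ((-6 - 1*5)/(2 + 5))²*(-300) = ((-6 - 5)/7)²*(-300) = ((⅐)*(-11))²*(-300) = (-11/7)²*(-300) = (121/49)*(-300) = -36300/49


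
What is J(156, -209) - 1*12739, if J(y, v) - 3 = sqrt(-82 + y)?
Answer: -12736 + sqrt(74) ≈ -12727.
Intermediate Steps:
J(y, v) = 3 + sqrt(-82 + y)
J(156, -209) - 1*12739 = (3 + sqrt(-82 + 156)) - 1*12739 = (3 + sqrt(74)) - 12739 = -12736 + sqrt(74)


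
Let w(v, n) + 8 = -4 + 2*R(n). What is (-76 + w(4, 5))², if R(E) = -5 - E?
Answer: 11664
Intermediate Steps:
w(v, n) = -22 - 2*n (w(v, n) = -8 + (-4 + 2*(-5 - n)) = -8 + (-4 + (-10 - 2*n)) = -8 + (-14 - 2*n) = -22 - 2*n)
(-76 + w(4, 5))² = (-76 + (-22 - 2*5))² = (-76 + (-22 - 10))² = (-76 - 32)² = (-108)² = 11664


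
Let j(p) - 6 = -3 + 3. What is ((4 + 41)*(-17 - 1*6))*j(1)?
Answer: -6210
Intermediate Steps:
j(p) = 6 (j(p) = 6 + (-3 + 3) = 6 + 0 = 6)
((4 + 41)*(-17 - 1*6))*j(1) = ((4 + 41)*(-17 - 1*6))*6 = (45*(-17 - 6))*6 = (45*(-23))*6 = -1035*6 = -6210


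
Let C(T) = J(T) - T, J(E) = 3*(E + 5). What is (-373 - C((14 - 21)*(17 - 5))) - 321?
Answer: -541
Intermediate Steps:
J(E) = 15 + 3*E (J(E) = 3*(5 + E) = 15 + 3*E)
C(T) = 15 + 2*T (C(T) = (15 + 3*T) - T = 15 + 2*T)
(-373 - C((14 - 21)*(17 - 5))) - 321 = (-373 - (15 + 2*((14 - 21)*(17 - 5)))) - 321 = (-373 - (15 + 2*(-7*12))) - 321 = (-373 - (15 + 2*(-84))) - 321 = (-373 - (15 - 168)) - 321 = (-373 - 1*(-153)) - 321 = (-373 + 153) - 321 = -220 - 321 = -541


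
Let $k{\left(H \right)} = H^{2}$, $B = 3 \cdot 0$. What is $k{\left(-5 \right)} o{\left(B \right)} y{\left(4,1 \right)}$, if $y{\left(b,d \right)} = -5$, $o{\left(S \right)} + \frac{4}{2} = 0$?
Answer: $250$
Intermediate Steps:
$B = 0$
$o{\left(S \right)} = -2$ ($o{\left(S \right)} = -2 + 0 = -2$)
$k{\left(-5 \right)} o{\left(B \right)} y{\left(4,1 \right)} = \left(-5\right)^{2} \left(-2\right) \left(-5\right) = 25 \left(-2\right) \left(-5\right) = \left(-50\right) \left(-5\right) = 250$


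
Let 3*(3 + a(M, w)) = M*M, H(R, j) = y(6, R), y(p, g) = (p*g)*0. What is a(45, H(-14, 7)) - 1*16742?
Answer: -16070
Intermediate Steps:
y(p, g) = 0 (y(p, g) = (g*p)*0 = 0)
H(R, j) = 0
a(M, w) = -3 + M**2/3 (a(M, w) = -3 + (M*M)/3 = -3 + M**2/3)
a(45, H(-14, 7)) - 1*16742 = (-3 + (1/3)*45**2) - 1*16742 = (-3 + (1/3)*2025) - 16742 = (-3 + 675) - 16742 = 672 - 16742 = -16070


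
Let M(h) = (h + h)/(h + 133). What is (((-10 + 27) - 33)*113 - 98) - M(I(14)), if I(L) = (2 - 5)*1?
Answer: -123887/65 ≈ -1906.0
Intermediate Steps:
I(L) = -3 (I(L) = -3*1 = -3)
M(h) = 2*h/(133 + h) (M(h) = (2*h)/(133 + h) = 2*h/(133 + h))
(((-10 + 27) - 33)*113 - 98) - M(I(14)) = (((-10 + 27) - 33)*113 - 98) - 2*(-3)/(133 - 3) = ((17 - 33)*113 - 98) - 2*(-3)/130 = (-16*113 - 98) - 2*(-3)/130 = (-1808 - 98) - 1*(-3/65) = -1906 + 3/65 = -123887/65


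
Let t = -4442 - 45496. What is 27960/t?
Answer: -4660/8323 ≈ -0.55989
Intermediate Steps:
t = -49938
27960/t = 27960/(-49938) = 27960*(-1/49938) = -4660/8323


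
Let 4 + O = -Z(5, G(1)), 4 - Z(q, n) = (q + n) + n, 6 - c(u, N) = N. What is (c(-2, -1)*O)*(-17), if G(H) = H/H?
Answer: 119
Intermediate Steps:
c(u, N) = 6 - N
G(H) = 1
Z(q, n) = 4 - q - 2*n (Z(q, n) = 4 - ((q + n) + n) = 4 - ((n + q) + n) = 4 - (q + 2*n) = 4 + (-q - 2*n) = 4 - q - 2*n)
O = -1 (O = -4 - (4 - 1*5 - 2*1) = -4 - (4 - 5 - 2) = -4 - 1*(-3) = -4 + 3 = -1)
(c(-2, -1)*O)*(-17) = ((6 - 1*(-1))*(-1))*(-17) = ((6 + 1)*(-1))*(-17) = (7*(-1))*(-17) = -7*(-17) = 119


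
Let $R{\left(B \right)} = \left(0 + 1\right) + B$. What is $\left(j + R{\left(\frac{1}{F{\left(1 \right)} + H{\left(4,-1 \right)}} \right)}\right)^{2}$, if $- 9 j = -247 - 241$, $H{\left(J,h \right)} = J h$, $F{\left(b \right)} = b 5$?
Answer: $\frac{256036}{81} \approx 3160.9$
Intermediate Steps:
$F{\left(b \right)} = 5 b$
$R{\left(B \right)} = 1 + B$
$j = \frac{488}{9}$ ($j = - \frac{-247 - 241}{9} = \left(- \frac{1}{9}\right) \left(-488\right) = \frac{488}{9} \approx 54.222$)
$\left(j + R{\left(\frac{1}{F{\left(1 \right)} + H{\left(4,-1 \right)}} \right)}\right)^{2} = \left(\frac{488}{9} + \left(1 + \frac{1}{5 \cdot 1 + 4 \left(-1\right)}\right)\right)^{2} = \left(\frac{488}{9} + \left(1 + \frac{1}{5 - 4}\right)\right)^{2} = \left(\frac{488}{9} + \left(1 + 1^{-1}\right)\right)^{2} = \left(\frac{488}{9} + \left(1 + 1\right)\right)^{2} = \left(\frac{488}{9} + 2\right)^{2} = \left(\frac{506}{9}\right)^{2} = \frac{256036}{81}$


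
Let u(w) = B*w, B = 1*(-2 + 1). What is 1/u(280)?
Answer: -1/280 ≈ -0.0035714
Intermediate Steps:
B = -1 (B = 1*(-1) = -1)
u(w) = -w
1/u(280) = 1/(-1*280) = 1/(-280) = -1/280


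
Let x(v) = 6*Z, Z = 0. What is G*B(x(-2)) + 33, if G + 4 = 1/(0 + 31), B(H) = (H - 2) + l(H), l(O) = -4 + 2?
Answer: 1515/31 ≈ 48.871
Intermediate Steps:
l(O) = -2
x(v) = 0 (x(v) = 6*0 = 0)
B(H) = -4 + H (B(H) = (H - 2) - 2 = (-2 + H) - 2 = -4 + H)
G = -123/31 (G = -4 + 1/(0 + 31) = -4 + 1/31 = -123/31 ≈ -3.9677)
G*B(x(-2)) + 33 = -123*(-4 + 0)/31 + 33 = -123/31*(-4) + 33 = 492/31 + 33 = 1515/31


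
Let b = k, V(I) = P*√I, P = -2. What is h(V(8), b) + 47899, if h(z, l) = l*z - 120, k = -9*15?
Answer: 47779 + 540*√2 ≈ 48543.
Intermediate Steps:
k = -135
V(I) = -2*√I
b = -135
h(z, l) = -120 + l*z
h(V(8), b) + 47899 = (-120 - (-270)*√8) + 47899 = (-120 - (-270)*2*√2) + 47899 = (-120 - (-540)*√2) + 47899 = (-120 + 540*√2) + 47899 = 47779 + 540*√2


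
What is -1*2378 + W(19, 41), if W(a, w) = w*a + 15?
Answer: -1584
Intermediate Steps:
W(a, w) = 15 + a*w (W(a, w) = a*w + 15 = 15 + a*w)
-1*2378 + W(19, 41) = -1*2378 + (15 + 19*41) = -2378 + (15 + 779) = -2378 + 794 = -1584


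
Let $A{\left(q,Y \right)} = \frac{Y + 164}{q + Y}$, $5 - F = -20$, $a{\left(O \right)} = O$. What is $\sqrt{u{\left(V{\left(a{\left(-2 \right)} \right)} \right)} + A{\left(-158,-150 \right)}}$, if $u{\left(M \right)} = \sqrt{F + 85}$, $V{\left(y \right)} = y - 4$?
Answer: $\frac{\sqrt{-22 + 484 \sqrt{110}}}{22} \approx 3.2315$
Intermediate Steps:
$F = 25$ ($F = 5 - -20 = 5 + 20 = 25$)
$V{\left(y \right)} = -4 + y$
$A{\left(q,Y \right)} = \frac{164 + Y}{Y + q}$
$u{\left(M \right)} = \sqrt{110}$ ($u{\left(M \right)} = \sqrt{25 + 85} = \sqrt{110}$)
$\sqrt{u{\left(V{\left(a{\left(-2 \right)} \right)} \right)} + A{\left(-158,-150 \right)}} = \sqrt{\sqrt{110} + \frac{164 - 150}{-150 - 158}} = \sqrt{\sqrt{110} + \frac{1}{-308} \cdot 14} = \sqrt{\sqrt{110} - \frac{1}{22}} = \sqrt{- \frac{1}{22} + \sqrt{110}}$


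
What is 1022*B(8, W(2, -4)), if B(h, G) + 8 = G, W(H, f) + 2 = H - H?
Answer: -10220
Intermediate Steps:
W(H, f) = -2 (W(H, f) = -2 + (H - H) = -2 + 0 = -2)
B(h, G) = -8 + G
1022*B(8, W(2, -4)) = 1022*(-8 - 2) = 1022*(-10) = -10220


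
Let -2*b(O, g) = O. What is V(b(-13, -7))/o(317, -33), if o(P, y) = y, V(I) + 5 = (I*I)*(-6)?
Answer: 47/6 ≈ 7.8333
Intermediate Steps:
b(O, g) = -O/2
V(I) = -5 - 6*I² (V(I) = -5 + (I*I)*(-6) = -5 + I²*(-6) = -5 - 6*I²)
V(b(-13, -7))/o(317, -33) = (-5 - 6*(-½*(-13))²)/(-33) = (-5 - 6*(13/2)²)*(-1/33) = (-5 - 6*169/4)*(-1/33) = (-5 - 507/2)*(-1/33) = -517/2*(-1/33) = 47/6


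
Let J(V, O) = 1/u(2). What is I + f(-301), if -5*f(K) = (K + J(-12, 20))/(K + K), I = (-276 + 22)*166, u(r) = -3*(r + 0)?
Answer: -761483647/18060 ≈ -42164.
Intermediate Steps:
u(r) = -3*r
J(V, O) = -1/6 (J(V, O) = 1/(-3*2) = 1/(-6) = -1/6)
I = -42164 (I = -254*166 = -42164)
f(K) = -(-1/6 + K)/(10*K) (f(K) = -(K - 1/6)/(5*(K + K)) = -(-1/6 + K)/(5*(2*K)) = -(-1/6 + K)*1/(2*K)/5 = -(-1/6 + K)/(10*K))
I + f(-301) = -42164 + (1/60)*(1 - 6*(-301))/(-301) = -42164 + (1/60)*(-1/301)*(1 + 1806) = -42164 + (1/60)*(-1/301)*1807 = -42164 - 1807/18060 = -761483647/18060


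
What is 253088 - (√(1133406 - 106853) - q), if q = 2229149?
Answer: 2482237 - √1026553 ≈ 2.4812e+6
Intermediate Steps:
253088 - (√(1133406 - 106853) - q) = 253088 - (√(1133406 - 106853) - 1*2229149) = 253088 - (√1026553 - 2229149) = 253088 - (-2229149 + √1026553) = 253088 + (2229149 - √1026553) = 2482237 - √1026553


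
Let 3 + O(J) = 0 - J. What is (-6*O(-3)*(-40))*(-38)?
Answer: 0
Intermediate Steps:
O(J) = -3 - J (O(J) = -3 + (0 - J) = -3 - J)
(-6*O(-3)*(-40))*(-38) = (-6*(-3 - 1*(-3))*(-40))*(-38) = (-6*(-3 + 3)*(-40))*(-38) = (-6*0*(-40))*(-38) = (0*(-40))*(-38) = 0*(-38) = 0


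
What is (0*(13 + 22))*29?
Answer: 0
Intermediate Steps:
(0*(13 + 22))*29 = (0*35)*29 = 0*29 = 0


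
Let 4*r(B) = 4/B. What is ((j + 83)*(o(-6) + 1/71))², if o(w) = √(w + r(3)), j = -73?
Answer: -8569400/15123 + 200*I*√51/213 ≈ -566.65 + 6.7056*I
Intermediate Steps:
r(B) = 1/B (r(B) = (4/B)/4 = 1/B)
o(w) = √(⅓ + w) (o(w) = √(w + 1/3) = √(w + ⅓) = √(⅓ + w))
((j + 83)*(o(-6) + 1/71))² = ((-73 + 83)*(√(3 + 9*(-6))/3 + 1/71))² = (10*(√(3 - 54)/3 + 1/71))² = (10*(√(-51)/3 + 1/71))² = (10*((I*√51)/3 + 1/71))² = (10*(I*√51/3 + 1/71))² = (10*(1/71 + I*√51/3))² = (10/71 + 10*I*√51/3)²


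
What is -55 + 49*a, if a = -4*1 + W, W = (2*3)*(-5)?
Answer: -1721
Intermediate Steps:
W = -30 (W = 6*(-5) = -30)
a = -34 (a = -4*1 - 30 = -4 - 30 = -34)
-55 + 49*a = -55 + 49*(-34) = -55 - 1666 = -1721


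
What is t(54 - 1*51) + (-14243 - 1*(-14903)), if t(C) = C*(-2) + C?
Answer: 657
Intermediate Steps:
t(C) = -C (t(C) = -2*C + C = -C)
t(54 - 1*51) + (-14243 - 1*(-14903)) = -(54 - 1*51) + (-14243 - 1*(-14903)) = -(54 - 51) + (-14243 + 14903) = -1*3 + 660 = -3 + 660 = 657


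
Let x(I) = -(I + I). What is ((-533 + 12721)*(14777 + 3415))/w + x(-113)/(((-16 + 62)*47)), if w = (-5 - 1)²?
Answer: 19973645987/3243 ≈ 6.1590e+6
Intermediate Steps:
x(I) = -2*I
w = 36 (w = (-6)² = 36)
((-533 + 12721)*(14777 + 3415))/w + x(-113)/(((-16 + 62)*47)) = ((-533 + 12721)*(14777 + 3415))/36 + (-2*(-113))/(((-16 + 62)*47)) = (12188*18192)*(1/36) + 226/((46*47)) = 221724096*(1/36) + 226/2162 = 18477008/3 + 226*(1/2162) = 18477008/3 + 113/1081 = 19973645987/3243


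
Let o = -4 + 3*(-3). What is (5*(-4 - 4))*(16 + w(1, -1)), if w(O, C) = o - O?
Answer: -80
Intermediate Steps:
o = -13 (o = -4 - 9 = -13)
w(O, C) = -13 - O
(5*(-4 - 4))*(16 + w(1, -1)) = (5*(-4 - 4))*(16 + (-13 - 1*1)) = (5*(-8))*(16 + (-13 - 1)) = -40*(16 - 14) = -40*2 = -80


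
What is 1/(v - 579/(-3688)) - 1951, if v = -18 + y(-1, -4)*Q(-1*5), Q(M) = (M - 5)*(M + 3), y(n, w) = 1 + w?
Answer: -560106523/287085 ≈ -1951.0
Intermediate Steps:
Q(M) = (-5 + M)*(3 + M)
v = -78 (v = -18 + (1 - 4)*(-15 + (-1*5)² - (-2)*5) = -18 - 3*(-15 + (-5)² - 2*(-5)) = -18 - 3*(-15 + 25 + 10) = -18 - 3*20 = -18 - 60 = -78)
1/(v - 579/(-3688)) - 1951 = 1/(-78 - 579/(-3688)) - 1951 = 1/(-78 - 579*(-1/3688)) - 1951 = 1/(-78 + 579/3688) - 1951 = 1/(-287085/3688) - 1951 = -3688/287085 - 1951 = -560106523/287085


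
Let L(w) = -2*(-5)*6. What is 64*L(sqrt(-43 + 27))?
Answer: 3840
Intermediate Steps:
L(w) = 60 (L(w) = 10*6 = 60)
64*L(sqrt(-43 + 27)) = 64*60 = 3840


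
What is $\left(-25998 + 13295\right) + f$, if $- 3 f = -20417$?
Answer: $- \frac{17692}{3} \approx -5897.3$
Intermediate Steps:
$f = \frac{20417}{3}$ ($f = \left(- \frac{1}{3}\right) \left(-20417\right) = \frac{20417}{3} \approx 6805.7$)
$\left(-25998 + 13295\right) + f = \left(-25998 + 13295\right) + \frac{20417}{3} = -12703 + \frac{20417}{3} = - \frac{17692}{3}$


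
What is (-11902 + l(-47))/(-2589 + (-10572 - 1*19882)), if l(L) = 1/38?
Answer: 452275/1255634 ≈ 0.36020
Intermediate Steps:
l(L) = 1/38
(-11902 + l(-47))/(-2589 + (-10572 - 1*19882)) = (-11902 + 1/38)/(-2589 + (-10572 - 1*19882)) = -452275/(38*(-2589 + (-10572 - 19882))) = -452275/(38*(-2589 - 30454)) = -452275/38/(-33043) = -452275/38*(-1/33043) = 452275/1255634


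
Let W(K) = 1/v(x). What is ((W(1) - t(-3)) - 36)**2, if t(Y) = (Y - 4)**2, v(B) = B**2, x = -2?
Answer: 114921/16 ≈ 7182.6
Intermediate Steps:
W(K) = 1/4 (W(K) = 1/((-2)**2) = 1/4)
t(Y) = (-4 + Y)**2
((W(1) - t(-3)) - 36)**2 = ((1/4 - (-4 - 3)**2) - 36)**2 = ((1/4 - 1*(-7)**2) - 36)**2 = ((1/4 - 1*49) - 36)**2 = ((1/4 - 49) - 36)**2 = (-195/4 - 36)**2 = (-339/4)**2 = 114921/16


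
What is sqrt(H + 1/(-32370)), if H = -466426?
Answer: I*sqrt(488729045431770)/32370 ≈ 682.95*I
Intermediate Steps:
sqrt(H + 1/(-32370)) = sqrt(-466426 + 1/(-32370)) = sqrt(-466426 - 1/32370) = sqrt(-15098209621/32370) = I*sqrt(488729045431770)/32370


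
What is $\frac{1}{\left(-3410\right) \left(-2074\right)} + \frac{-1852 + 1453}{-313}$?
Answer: $\frac{2821863973}{2213642420} \approx 1.2748$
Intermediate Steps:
$\frac{1}{\left(-3410\right) \left(-2074\right)} + \frac{-1852 + 1453}{-313} = \left(- \frac{1}{3410}\right) \left(- \frac{1}{2074}\right) - - \frac{399}{313} = \frac{1}{7072340} + \frac{399}{313} = \frac{2821863973}{2213642420}$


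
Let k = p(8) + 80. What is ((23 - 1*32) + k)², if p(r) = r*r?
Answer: 18225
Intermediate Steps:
p(r) = r²
k = 144 (k = 8² + 80 = 64 + 80 = 144)
((23 - 1*32) + k)² = ((23 - 1*32) + 144)² = ((23 - 32) + 144)² = (-9 + 144)² = 135² = 18225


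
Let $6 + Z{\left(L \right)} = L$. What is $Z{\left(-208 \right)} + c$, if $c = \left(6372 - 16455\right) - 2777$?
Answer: $-13074$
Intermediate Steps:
$c = -12860$ ($c = -10083 - 2777 = -12860$)
$Z{\left(L \right)} = -6 + L$
$Z{\left(-208 \right)} + c = \left(-6 - 208\right) - 12860 = -214 - 12860 = -13074$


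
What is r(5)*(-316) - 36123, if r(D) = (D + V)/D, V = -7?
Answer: -179983/5 ≈ -35997.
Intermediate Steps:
r(D) = (-7 + D)/D (r(D) = (D - 7)/D = (-7 + D)/D)
r(5)*(-316) - 36123 = ((-7 + 5)/5)*(-316) - 36123 = ((⅕)*(-2))*(-316) - 36123 = -⅖*(-316) - 36123 = 632/5 - 36123 = -179983/5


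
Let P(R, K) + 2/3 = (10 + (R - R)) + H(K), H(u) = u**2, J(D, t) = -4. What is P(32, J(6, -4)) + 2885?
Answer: 8731/3 ≈ 2910.3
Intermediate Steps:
P(R, K) = 28/3 + K**2 (P(R, K) = -2/3 + ((10 + (R - R)) + K**2) = -2/3 + ((10 + 0) + K**2) = -2/3 + (10 + K**2) = 28/3 + K**2)
P(32, J(6, -4)) + 2885 = (28/3 + (-4)**2) + 2885 = (28/3 + 16) + 2885 = 76/3 + 2885 = 8731/3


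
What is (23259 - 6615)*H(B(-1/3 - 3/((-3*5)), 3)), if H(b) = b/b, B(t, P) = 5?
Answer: 16644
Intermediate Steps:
H(b) = 1
(23259 - 6615)*H(B(-1/3 - 3/((-3*5)), 3)) = (23259 - 6615)*1 = 16644*1 = 16644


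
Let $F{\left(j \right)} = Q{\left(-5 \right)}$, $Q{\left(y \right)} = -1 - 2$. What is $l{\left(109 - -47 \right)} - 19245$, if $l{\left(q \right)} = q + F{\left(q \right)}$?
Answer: $-19092$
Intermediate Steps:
$Q{\left(y \right)} = -3$
$F{\left(j \right)} = -3$
$l{\left(q \right)} = -3 + q$ ($l{\left(q \right)} = q - 3 = -3 + q$)
$l{\left(109 - -47 \right)} - 19245 = \left(-3 + \left(109 - -47\right)\right) - 19245 = \left(-3 + \left(109 + 47\right)\right) - 19245 = \left(-3 + 156\right) - 19245 = 153 - 19245 = -19092$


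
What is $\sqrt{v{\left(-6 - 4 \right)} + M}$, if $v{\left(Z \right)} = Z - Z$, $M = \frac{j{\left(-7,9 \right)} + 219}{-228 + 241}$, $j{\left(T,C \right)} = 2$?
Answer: $\sqrt{17} \approx 4.1231$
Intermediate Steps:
$M = 17$ ($M = \frac{2 + 219}{-228 + 241} = \frac{221}{13} = 221 \cdot \frac{1}{13} = 17$)
$v{\left(Z \right)} = 0$
$\sqrt{v{\left(-6 - 4 \right)} + M} = \sqrt{0 + 17} = \sqrt{17}$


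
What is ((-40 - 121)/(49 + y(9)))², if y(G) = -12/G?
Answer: 233289/20449 ≈ 11.408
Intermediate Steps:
((-40 - 121)/(49 + y(9)))² = ((-40 - 121)/(49 - 12/9))² = (-161/(49 - 12*⅑))² = (-161/(49 - 4/3))² = (-161/143/3)² = (-161*3/143)² = (-483/143)² = 233289/20449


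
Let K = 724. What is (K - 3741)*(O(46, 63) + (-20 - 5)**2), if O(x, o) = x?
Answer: -2024407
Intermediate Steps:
(K - 3741)*(O(46, 63) + (-20 - 5)**2) = (724 - 3741)*(46 + (-20 - 5)**2) = -3017*(46 + (-25)**2) = -3017*(46 + 625) = -3017*671 = -2024407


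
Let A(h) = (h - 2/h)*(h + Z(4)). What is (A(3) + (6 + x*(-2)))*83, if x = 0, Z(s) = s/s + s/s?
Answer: 4399/3 ≈ 1466.3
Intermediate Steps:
Z(s) = 2 (Z(s) = 1 + 1 = 2)
A(h) = (2 + h)*(h - 2/h) (A(h) = (h - 2/h)*(h + 2) = (h - 2/h)*(2 + h) = (2 + h)*(h - 2/h))
(A(3) + (6 + x*(-2)))*83 = ((-2 + 3² - 4/3 + 2*3) + (6 + 0*(-2)))*83 = ((-2 + 9 - 4*⅓ + 6) + (6 + 0))*83 = ((-2 + 9 - 4/3 + 6) + 6)*83 = (35/3 + 6)*83 = (53/3)*83 = 4399/3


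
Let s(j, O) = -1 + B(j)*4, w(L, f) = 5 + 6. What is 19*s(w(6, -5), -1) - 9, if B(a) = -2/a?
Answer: -460/11 ≈ -41.818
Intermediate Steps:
w(L, f) = 11
s(j, O) = -1 - 8/j (s(j, O) = -1 - 2/j*4 = -1 - 8/j)
19*s(w(6, -5), -1) - 9 = 19*((-8 - 1*11)/11) - 9 = 19*((-8 - 11)/11) - 9 = 19*((1/11)*(-19)) - 9 = 19*(-19/11) - 9 = -361/11 - 9 = -460/11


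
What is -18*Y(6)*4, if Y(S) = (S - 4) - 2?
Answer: 0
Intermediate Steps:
Y(S) = -6 + S (Y(S) = (-4 + S) - 2 = -6 + S)
-18*Y(6)*4 = -18*(-6 + 6)*4 = -18*0*4 = 0*4 = 0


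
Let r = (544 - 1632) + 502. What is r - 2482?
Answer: -3068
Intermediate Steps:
r = -586 (r = -1088 + 502 = -586)
r - 2482 = -586 - 2482 = -3068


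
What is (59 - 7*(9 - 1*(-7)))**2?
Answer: 2809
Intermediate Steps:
(59 - 7*(9 - 1*(-7)))**2 = (59 - 7*(9 + 7))**2 = (59 - 7*16)**2 = (59 - 112)**2 = (-53)**2 = 2809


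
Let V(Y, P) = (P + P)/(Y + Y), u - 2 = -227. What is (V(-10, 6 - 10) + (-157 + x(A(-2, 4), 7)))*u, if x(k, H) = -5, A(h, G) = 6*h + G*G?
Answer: 36360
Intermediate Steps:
u = -225 (u = 2 - 227 = -225)
V(Y, P) = P/Y (V(Y, P) = (2*P)/((2*Y)) = (2*P)*(1/(2*Y)) = P/Y)
A(h, G) = G**2 + 6*h (A(h, G) = 6*h + G**2 = G**2 + 6*h)
(V(-10, 6 - 10) + (-157 + x(A(-2, 4), 7)))*u = ((6 - 10)/(-10) + (-157 - 5))*(-225) = (-4*(-1/10) - 162)*(-225) = (2/5 - 162)*(-225) = -808/5*(-225) = 36360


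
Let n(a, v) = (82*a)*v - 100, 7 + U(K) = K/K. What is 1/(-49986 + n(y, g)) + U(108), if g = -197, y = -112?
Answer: -10554971/1759162 ≈ -6.0000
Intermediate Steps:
U(K) = -6 (U(K) = -7 + K/K = -7 + 1 = -6)
n(a, v) = -100 + 82*a*v (n(a, v) = 82*a*v - 100 = -100 + 82*a*v)
1/(-49986 + n(y, g)) + U(108) = 1/(-49986 + (-100 + 82*(-112)*(-197))) - 6 = 1/(-49986 + (-100 + 1809248)) - 6 = 1/(-49986 + 1809148) - 6 = 1/1759162 - 6 = -10554971/1759162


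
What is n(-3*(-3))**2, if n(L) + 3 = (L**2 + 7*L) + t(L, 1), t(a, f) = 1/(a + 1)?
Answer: 1990921/100 ≈ 19909.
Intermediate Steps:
t(a, f) = 1/(1 + a)
n(L) = -3 + L**2 + 1/(1 + L) + 7*L (n(L) = -3 + ((L**2 + 7*L) + 1/(1 + L)) = -3 + (L**2 + 1/(1 + L) + 7*L) = -3 + L**2 + 1/(1 + L) + 7*L)
n(-3*(-3))**2 = ((1 + (1 - 3*(-3))*(-3 + (-3*(-3))**2 + 7*(-3*(-3))))/(1 - 3*(-3)))**2 = ((1 + (1 + 9)*(-3 + 9**2 + 7*9))/(1 + 9))**2 = ((1 + 10*(-3 + 81 + 63))/10)**2 = ((1 + 10*141)/10)**2 = ((1 + 1410)/10)**2 = ((1/10)*1411)**2 = (1411/10)**2 = 1990921/100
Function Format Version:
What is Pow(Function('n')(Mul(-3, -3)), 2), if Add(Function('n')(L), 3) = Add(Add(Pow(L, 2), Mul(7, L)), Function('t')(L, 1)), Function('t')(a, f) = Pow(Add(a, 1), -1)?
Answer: Rational(1990921, 100) ≈ 19909.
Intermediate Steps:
Function('t')(a, f) = Pow(Add(1, a), -1)
Function('n')(L) = Add(-3, Pow(L, 2), Pow(Add(1, L), -1), Mul(7, L)) (Function('n')(L) = Add(-3, Add(Add(Pow(L, 2), Mul(7, L)), Pow(Add(1, L), -1))) = Add(-3, Add(Pow(L, 2), Pow(Add(1, L), -1), Mul(7, L))) = Add(-3, Pow(L, 2), Pow(Add(1, L), -1), Mul(7, L)))
Pow(Function('n')(Mul(-3, -3)), 2) = Pow(Mul(Pow(Add(1, Mul(-3, -3)), -1), Add(1, Mul(Add(1, Mul(-3, -3)), Add(-3, Pow(Mul(-3, -3), 2), Mul(7, Mul(-3, -3)))))), 2) = Pow(Mul(Pow(Add(1, 9), -1), Add(1, Mul(Add(1, 9), Add(-3, Pow(9, 2), Mul(7, 9))))), 2) = Pow(Mul(Pow(10, -1), Add(1, Mul(10, Add(-3, 81, 63)))), 2) = Pow(Mul(Rational(1, 10), Add(1, Mul(10, 141))), 2) = Pow(Mul(Rational(1, 10), Add(1, 1410)), 2) = Pow(Mul(Rational(1, 10), 1411), 2) = Pow(Rational(1411, 10), 2) = Rational(1990921, 100)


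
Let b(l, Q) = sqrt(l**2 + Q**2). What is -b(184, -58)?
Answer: -2*sqrt(9305) ≈ -192.92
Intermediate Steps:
b(l, Q) = sqrt(Q**2 + l**2)
-b(184, -58) = -sqrt((-58)**2 + 184**2) = -sqrt(3364 + 33856) = -sqrt(37220) = -2*sqrt(9305)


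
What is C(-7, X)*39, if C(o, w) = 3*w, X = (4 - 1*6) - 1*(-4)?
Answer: 234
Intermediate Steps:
X = 2 (X = (4 - 6) + 4 = -2 + 4 = 2)
C(-7, X)*39 = (3*2)*39 = 6*39 = 234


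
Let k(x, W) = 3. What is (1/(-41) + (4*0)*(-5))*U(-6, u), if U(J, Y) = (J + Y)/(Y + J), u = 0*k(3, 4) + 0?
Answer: -1/41 ≈ -0.024390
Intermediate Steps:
u = 0 (u = 0*3 + 0 = 0 + 0 = 0)
U(J, Y) = 1 (U(J, Y) = (J + Y)/(J + Y) = 1)
(1/(-41) + (4*0)*(-5))*U(-6, u) = (1/(-41) + (4*0)*(-5))*1 = (-1/41 + 0*(-5))*1 = (-1/41 + 0)*1 = -1/41*1 = -1/41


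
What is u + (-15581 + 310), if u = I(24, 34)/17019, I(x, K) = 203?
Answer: -259896946/17019 ≈ -15271.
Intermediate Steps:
u = 203/17019 ≈ 0.011928
u + (-15581 + 310) = 203/17019 + (-15581 + 310) = 203/17019 - 15271 = -259896946/17019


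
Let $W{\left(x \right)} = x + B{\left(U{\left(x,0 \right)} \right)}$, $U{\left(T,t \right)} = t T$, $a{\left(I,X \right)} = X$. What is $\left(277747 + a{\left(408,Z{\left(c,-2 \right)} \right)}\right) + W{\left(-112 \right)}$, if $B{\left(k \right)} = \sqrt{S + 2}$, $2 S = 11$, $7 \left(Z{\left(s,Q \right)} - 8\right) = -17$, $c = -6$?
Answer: $\frac{1943484}{7} + \frac{\sqrt{30}}{2} \approx 2.7764 \cdot 10^{5}$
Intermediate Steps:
$Z{\left(s,Q \right)} = \frac{39}{7}$ ($Z{\left(s,Q \right)} = 8 + \frac{1}{7} \left(-17\right) = 8 - \frac{17}{7} = \frac{39}{7}$)
$U{\left(T,t \right)} = T t$
$S = \frac{11}{2}$ ($S = \frac{1}{2} \cdot 11 = \frac{11}{2} \approx 5.5$)
$B{\left(k \right)} = \frac{\sqrt{30}}{2}$ ($B{\left(k \right)} = \sqrt{\frac{11}{2} + 2} = \sqrt{\frac{15}{2}} = \frac{\sqrt{30}}{2}$)
$W{\left(x \right)} = x + \frac{\sqrt{30}}{2}$
$\left(277747 + a{\left(408,Z{\left(c,-2 \right)} \right)}\right) + W{\left(-112 \right)} = \left(277747 + \frac{39}{7}\right) - \left(112 - \frac{\sqrt{30}}{2}\right) = \frac{1944268}{7} - \left(112 - \frac{\sqrt{30}}{2}\right) = \frac{1943484}{7} + \frac{\sqrt{30}}{2}$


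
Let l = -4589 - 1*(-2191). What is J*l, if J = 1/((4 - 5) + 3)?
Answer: -1199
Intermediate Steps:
l = -2398 (l = -4589 + 2191 = -2398)
J = ½ (J = 1/(-1 + 3) = 1/2 = ½ ≈ 0.50000)
J*l = (½)*(-2398) = -1199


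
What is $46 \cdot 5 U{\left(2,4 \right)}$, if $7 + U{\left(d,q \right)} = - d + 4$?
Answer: $-1150$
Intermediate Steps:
$U{\left(d,q \right)} = -3 - d$ ($U{\left(d,q \right)} = -7 - \left(-4 + d\right) = -3 - d$)
$46 \cdot 5 U{\left(2,4 \right)} = 46 \cdot 5 \left(-3 - 2\right) = 230 \left(-3 - 2\right) = 230 \left(-5\right) = -1150$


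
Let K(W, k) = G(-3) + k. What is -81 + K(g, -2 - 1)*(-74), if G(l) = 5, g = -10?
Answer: -229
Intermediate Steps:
K(W, k) = 5 + k
-81 + K(g, -2 - 1)*(-74) = -81 + (5 + (-2 - 1))*(-74) = -81 + (5 - 3)*(-74) = -81 + 2*(-74) = -81 - 148 = -229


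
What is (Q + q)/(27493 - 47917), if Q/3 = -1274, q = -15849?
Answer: 6557/6808 ≈ 0.96313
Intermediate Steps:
Q = -3822 (Q = 3*(-1274) = -3822)
(Q + q)/(27493 - 47917) = (-3822 - 15849)/(27493 - 47917) = -19671/(-20424) = -19671*(-1/20424) = 6557/6808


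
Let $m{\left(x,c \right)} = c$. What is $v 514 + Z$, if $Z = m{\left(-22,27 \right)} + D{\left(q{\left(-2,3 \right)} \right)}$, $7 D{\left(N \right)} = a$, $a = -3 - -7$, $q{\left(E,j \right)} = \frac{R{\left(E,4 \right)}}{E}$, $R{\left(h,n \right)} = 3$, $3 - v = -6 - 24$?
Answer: $\frac{118927}{7} \approx 16990.0$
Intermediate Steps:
$v = 33$ ($v = 3 - \left(-6 - 24\right) = 3 - -30 = 3 + 30 = 33$)
$q{\left(E,j \right)} = \frac{3}{E}$
$a = 4$ ($a = -3 + 7 = 4$)
$D{\left(N \right)} = \frac{4}{7}$ ($D{\left(N \right)} = \frac{1}{7} \cdot 4 = \frac{4}{7}$)
$Z = \frac{193}{7}$ ($Z = 27 + \frac{4}{7} = \frac{193}{7} \approx 27.571$)
$v 514 + Z = 33 \cdot 514 + \frac{193}{7} = 16962 + \frac{193}{7} = \frac{118927}{7}$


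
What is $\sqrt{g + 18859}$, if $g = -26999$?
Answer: $2 i \sqrt{2035} \approx 90.222 i$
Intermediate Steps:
$\sqrt{g + 18859} = \sqrt{-26999 + 18859} = \sqrt{-8140} = 2 i \sqrt{2035}$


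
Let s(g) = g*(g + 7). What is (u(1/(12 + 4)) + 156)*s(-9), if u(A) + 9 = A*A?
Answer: 338697/128 ≈ 2646.1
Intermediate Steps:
u(A) = -9 + A**2 (u(A) = -9 + A*A = -9 + A**2)
s(g) = g*(7 + g)
(u(1/(12 + 4)) + 156)*s(-9) = ((-9 + (1/(12 + 4))**2) + 156)*(-9*(7 - 9)) = ((-9 + (1/16)**2) + 156)*(-9*(-2)) = ((-9 + (1/16)**2) + 156)*18 = ((-9 + 1/256) + 156)*18 = (-2303/256 + 156)*18 = (37633/256)*18 = 338697/128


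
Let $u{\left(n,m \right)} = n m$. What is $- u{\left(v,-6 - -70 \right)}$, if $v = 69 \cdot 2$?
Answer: $-8832$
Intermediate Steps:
$v = 138$
$u{\left(n,m \right)} = m n$
$- u{\left(v,-6 - -70 \right)} = - \left(-6 - -70\right) 138 = - \left(-6 + 70\right) 138 = - 64 \cdot 138 = \left(-1\right) 8832 = -8832$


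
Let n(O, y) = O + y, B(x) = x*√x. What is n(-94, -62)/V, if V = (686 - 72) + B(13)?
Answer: -31928/124933 + 676*√13/124933 ≈ -0.23605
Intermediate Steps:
B(x) = x^(3/2)
V = 614 + 13*√13 (V = (686 - 72) + 13^(3/2) = 614 + 13*√13 ≈ 660.87)
n(-94, -62)/V = (-94 - 62)/(614 + 13*√13) = -156/(614 + 13*√13)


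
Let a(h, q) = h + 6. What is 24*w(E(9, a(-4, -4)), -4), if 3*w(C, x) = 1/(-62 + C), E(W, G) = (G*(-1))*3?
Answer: -2/17 ≈ -0.11765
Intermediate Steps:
a(h, q) = 6 + h
E(W, G) = -3*G (E(W, G) = -G*3 = -3*G)
w(C, x) = 1/(3*(-62 + C))
24*w(E(9, a(-4, -4)), -4) = 24*(1/(3*(-62 - 3*(6 - 4)))) = 24*(1/(3*(-62 - 3*2))) = 24*(1/(3*(-62 - 6))) = 24*((⅓)/(-68)) = 24*((⅓)*(-1/68)) = 24*(-1/204) = -2/17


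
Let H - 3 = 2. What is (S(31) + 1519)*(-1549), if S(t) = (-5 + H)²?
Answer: -2352931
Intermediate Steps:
H = 5 (H = 3 + 2 = 5)
S(t) = 0 (S(t) = (-5 + 5)² = 0² = 0)
(S(31) + 1519)*(-1549) = (0 + 1519)*(-1549) = 1519*(-1549) = -2352931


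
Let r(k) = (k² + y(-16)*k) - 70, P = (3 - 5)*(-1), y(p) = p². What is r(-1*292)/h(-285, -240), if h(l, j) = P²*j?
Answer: -5221/480 ≈ -10.877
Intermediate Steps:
P = 2 (P = -2*(-1) = 2)
r(k) = -70 + k² + 256*k (r(k) = (k² + (-16)²*k) - 70 = (k² + 256*k) - 70 = -70 + k² + 256*k)
h(l, j) = 4*j (h(l, j) = 2²*j = 4*j)
r(-1*292)/h(-285, -240) = (-70 + (-1*292)² + 256*(-1*292))/((4*(-240))) = (-70 + (-292)² + 256*(-292))/(-960) = (-70 + 85264 - 74752)*(-1/960) = 10442*(-1/960) = -5221/480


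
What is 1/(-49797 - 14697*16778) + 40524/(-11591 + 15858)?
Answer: 43850223369701/4617236776644 ≈ 9.4971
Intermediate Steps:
1/(-49797 - 14697*16778) + 40524/(-11591 + 15858) = (1/16778)/(-64494) + 40524/4267 = -1/64494*1/16778 + 40524*(1/4267) = -1/1082080332 + 40524/4267 = 43850223369701/4617236776644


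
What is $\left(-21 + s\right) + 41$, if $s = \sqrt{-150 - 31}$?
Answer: $20 + i \sqrt{181} \approx 20.0 + 13.454 i$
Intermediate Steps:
$s = i \sqrt{181}$ ($s = \sqrt{-181} = i \sqrt{181} \approx 13.454 i$)
$\left(-21 + s\right) + 41 = \left(-21 + i \sqrt{181}\right) + 41 = 20 + i \sqrt{181}$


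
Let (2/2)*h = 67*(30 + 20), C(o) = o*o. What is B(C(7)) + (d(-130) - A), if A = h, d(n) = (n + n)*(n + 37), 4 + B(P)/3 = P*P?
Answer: 28021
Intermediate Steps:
C(o) = o**2
B(P) = -12 + 3*P**2 (B(P) = -12 + 3*(P*P) = -12 + 3*P**2)
d(n) = 2*n*(37 + n) (d(n) = (2*n)*(37 + n) = 2*n*(37 + n))
h = 3350 (h = 67*(30 + 20) = 67*50 = 3350)
A = 3350
B(C(7)) + (d(-130) - A) = (-12 + 3*(7**2)**2) + (2*(-130)*(37 - 130) - 1*3350) = (-12 + 3*49**2) + (2*(-130)*(-93) - 3350) = (-12 + 3*2401) + (24180 - 3350) = (-12 + 7203) + 20830 = 7191 + 20830 = 28021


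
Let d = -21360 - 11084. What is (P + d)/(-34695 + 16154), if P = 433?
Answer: 32011/18541 ≈ 1.7265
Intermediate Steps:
d = -32444
(P + d)/(-34695 + 16154) = (433 - 32444)/(-34695 + 16154) = -32011/(-18541) = -32011*(-1/18541) = 32011/18541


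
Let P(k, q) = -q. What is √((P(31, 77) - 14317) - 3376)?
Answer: I*√17770 ≈ 133.3*I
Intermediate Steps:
√((P(31, 77) - 14317) - 3376) = √((-1*77 - 14317) - 3376) = √((-77 - 14317) - 3376) = √(-14394 - 3376) = √(-17770) = I*√17770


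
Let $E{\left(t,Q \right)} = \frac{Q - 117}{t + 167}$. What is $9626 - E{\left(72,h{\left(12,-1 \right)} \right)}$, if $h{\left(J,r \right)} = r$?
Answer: $\frac{2300732}{239} \approx 9626.5$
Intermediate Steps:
$E{\left(t,Q \right)} = \frac{-117 + Q}{167 + t}$
$9626 - E{\left(72,h{\left(12,-1 \right)} \right)} = 9626 - \frac{-117 - 1}{167 + 72} = 9626 - \frac{1}{239} \left(-118\right) = 9626 - - \frac{118}{239} = 9626 + \frac{118}{239} = \frac{2300732}{239}$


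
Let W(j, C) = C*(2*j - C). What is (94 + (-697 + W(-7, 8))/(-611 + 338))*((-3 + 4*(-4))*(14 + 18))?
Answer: -5377760/91 ≈ -59096.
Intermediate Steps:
W(j, C) = C*(-C + 2*j)
(94 + (-697 + W(-7, 8))/(-611 + 338))*((-3 + 4*(-4))*(14 + 18)) = (94 + (-697 + 8*(-1*8 + 2*(-7)))/(-611 + 338))*((-3 + 4*(-4))*(14 + 18)) = (94 + (-697 + 8*(-8 - 14))/(-273))*((-3 - 16)*32) = (94 + (-697 + 8*(-22))*(-1/273))*(-19*32) = (94 + (-697 - 176)*(-1/273))*(-608) = (94 - 873*(-1/273))*(-608) = (94 + 291/91)*(-608) = (8845/91)*(-608) = -5377760/91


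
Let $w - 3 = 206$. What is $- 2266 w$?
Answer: $-473594$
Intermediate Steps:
$w = 209$ ($w = 3 + 206 = 209$)
$- 2266 w = \left(-2266\right) 209 = -473594$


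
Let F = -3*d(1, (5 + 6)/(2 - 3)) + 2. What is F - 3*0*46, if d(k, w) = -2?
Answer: 8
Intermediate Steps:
F = 8 (F = -3*(-2) + 2 = 6 + 2 = 8)
F - 3*0*46 = 8 - 3*0*46 = 8 + 0*46 = 8 + 0 = 8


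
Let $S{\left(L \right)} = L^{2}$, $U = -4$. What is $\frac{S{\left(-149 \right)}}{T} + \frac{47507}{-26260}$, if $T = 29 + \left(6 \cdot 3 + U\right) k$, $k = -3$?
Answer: $- \frac{44893527}{26260} \approx -1709.6$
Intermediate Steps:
$T = -13$ ($T = 29 + \left(6 \cdot 3 - 4\right) \left(-3\right) = 29 + \left(18 - 4\right) \left(-3\right) = 29 + 14 \left(-3\right) = 29 - 42 = -13$)
$\frac{S{\left(-149 \right)}}{T} + \frac{47507}{-26260} = \frac{\left(-149\right)^{2}}{-13} + \frac{47507}{-26260} = 22201 \left(- \frac{1}{13}\right) + 47507 \left(- \frac{1}{26260}\right) = - \frac{22201}{13} - \frac{47507}{26260} = - \frac{44893527}{26260}$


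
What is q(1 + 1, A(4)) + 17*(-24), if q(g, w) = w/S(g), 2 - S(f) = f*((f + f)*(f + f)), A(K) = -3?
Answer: -4079/10 ≈ -407.90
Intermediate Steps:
S(f) = 2 - 4*f**3 (S(f) = 2 - f*(f + f)*(f + f) = 2 - f*(2*f)*(2*f) = 2 - f*4*f**2 = 2 - 4*f**3)
q(g, w) = w/(2 - 4*g**3)
q(1 + 1, A(4)) + 17*(-24) = -1*(-3)/(-2 + 4*(1 + 1)**3) + 17*(-24) = -1*(-3)/(-2 + 4*2**3) - 408 = -1*(-3)/(-2 + 4*8) - 408 = -1*(-3)/(-2 + 32) - 408 = -1*(-3)/30 - 408 = -1*(-3)*1/30 - 408 = 1/10 - 408 = -4079/10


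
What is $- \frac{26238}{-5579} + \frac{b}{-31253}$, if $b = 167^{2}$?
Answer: $\frac{664423483}{174360487} \approx 3.8106$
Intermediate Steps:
$b = 27889$
$- \frac{26238}{-5579} + \frac{b}{-31253} = - \frac{26238}{-5579} + \frac{27889}{-31253} = \left(-26238\right) \left(- \frac{1}{5579}\right) + 27889 \left(- \frac{1}{31253}\right) = \frac{26238}{5579} - \frac{27889}{31253} = \frac{664423483}{174360487}$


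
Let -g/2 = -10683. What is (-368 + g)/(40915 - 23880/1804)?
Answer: 9470098/18446695 ≈ 0.51338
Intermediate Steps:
g = 21366 (g = -2*(-10683) = 21366)
(-368 + g)/(40915 - 23880/1804) = (-368 + 21366)/(40915 - 23880/1804) = 20998/(40915 - 23880*1/1804) = 20998/(40915 - 5970/451) = 20998/(18446695/451) = 20998*(451/18446695) = 9470098/18446695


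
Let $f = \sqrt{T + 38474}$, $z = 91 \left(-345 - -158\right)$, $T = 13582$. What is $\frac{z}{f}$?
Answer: $- \frac{17017 \sqrt{1446}}{8676} \approx -74.584$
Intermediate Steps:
$z = -17017$ ($z = 91 \left(-345 + 158\right) = 91 \left(-187\right) = -17017$)
$f = 6 \sqrt{1446}$ ($f = \sqrt{13582 + 38474} = \sqrt{52056} = 6 \sqrt{1446} \approx 228.16$)
$\frac{z}{f} = - \frac{17017}{6 \sqrt{1446}} = - 17017 \frac{\sqrt{1446}}{8676} = - \frac{17017 \sqrt{1446}}{8676}$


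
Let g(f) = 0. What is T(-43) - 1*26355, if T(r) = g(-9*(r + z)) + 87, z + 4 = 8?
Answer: -26268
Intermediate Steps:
z = 4 (z = -4 + 8 = 4)
T(r) = 87 (T(r) = 0 + 87 = 87)
T(-43) - 1*26355 = 87 - 1*26355 = 87 - 26355 = -26268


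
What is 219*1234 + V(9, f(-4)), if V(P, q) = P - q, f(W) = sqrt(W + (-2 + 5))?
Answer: 270255 - I ≈ 2.7026e+5 - 1.0*I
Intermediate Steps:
f(W) = sqrt(3 + W) (f(W) = sqrt(W + 3) = sqrt(3 + W))
219*1234 + V(9, f(-4)) = 219*1234 + (9 - sqrt(3 - 4)) = 270246 + (9 - sqrt(-1)) = 270246 + (9 - I) = 270255 - I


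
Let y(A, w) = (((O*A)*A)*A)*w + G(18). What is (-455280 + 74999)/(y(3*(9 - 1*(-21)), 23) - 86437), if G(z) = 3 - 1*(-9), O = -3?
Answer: 34571/4580675 ≈ 0.0075471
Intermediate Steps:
G(z) = 12 (G(z) = 3 + 9 = 12)
y(A, w) = 12 - 3*w*A**3 (y(A, w) = (((-3*A)*A)*A)*w + 12 = ((-3*A**2)*A)*w + 12 = (-3*A**3)*w + 12 = -3*w*A**3 + 12 = 12 - 3*w*A**3)
(-455280 + 74999)/(y(3*(9 - 1*(-21)), 23) - 86437) = (-455280 + 74999)/((12 - 3*23*(3*(9 - 1*(-21)))**3) - 86437) = -380281/((12 - 3*23*(3*(9 + 21))**3) - 86437) = -380281/((12 - 3*23*(3*30)**3) - 86437) = -380281/((12 - 3*23*90**3) - 86437) = -380281/((12 - 3*23*729000) - 86437) = -380281/((12 - 50301000) - 86437) = -380281/(-50300988 - 86437) = -380281/(-50387425) = -380281*(-1/50387425) = 34571/4580675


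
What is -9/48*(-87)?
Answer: 261/16 ≈ 16.313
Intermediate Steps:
-9/48*(-87) = -9*1/48*(-87) = -3/16*(-87) = 261/16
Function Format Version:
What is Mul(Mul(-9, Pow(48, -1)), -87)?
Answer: Rational(261, 16) ≈ 16.313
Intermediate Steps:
Mul(Mul(-9, Pow(48, -1)), -87) = Mul(Mul(-9, Rational(1, 48)), -87) = Mul(Rational(-3, 16), -87) = Rational(261, 16)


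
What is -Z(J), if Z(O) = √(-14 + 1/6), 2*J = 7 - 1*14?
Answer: -I*√498/6 ≈ -3.7193*I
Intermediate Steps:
J = -7/2 (J = (7 - 1*14)/2 = (7 - 14)/2 = (½)*(-7) = -7/2 ≈ -3.5000)
Z(O) = I*√498/6 (Z(O) = √(-14 + ⅙) = √(-83/6) = I*√498/6)
-Z(J) = -I*√498/6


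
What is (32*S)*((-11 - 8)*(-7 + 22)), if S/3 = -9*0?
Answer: 0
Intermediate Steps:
S = 0 (S = 3*(-9*0) = 3*0 = 0)
(32*S)*((-11 - 8)*(-7 + 22)) = (32*0)*((-11 - 8)*(-7 + 22)) = 0*(-19*15) = 0*(-285) = 0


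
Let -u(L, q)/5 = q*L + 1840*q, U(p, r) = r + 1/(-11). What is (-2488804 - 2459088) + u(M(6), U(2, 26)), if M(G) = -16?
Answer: -57026012/11 ≈ -5.1842e+6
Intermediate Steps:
U(p, r) = -1/11 + r (U(p, r) = r - 1/11 = -1/11 + r)
u(L, q) = -9200*q - 5*L*q (u(L, q) = -5*(q*L + 1840*q) = -5*(L*q + 1840*q) = -5*(1840*q + L*q) = -9200*q - 5*L*q)
(-2488804 - 2459088) + u(M(6), U(2, 26)) = (-2488804 - 2459088) - 5*(-1/11 + 26)*(1840 - 16) = -4947892 - 5*285/11*1824 = -4947892 - 2599200/11 = -57026012/11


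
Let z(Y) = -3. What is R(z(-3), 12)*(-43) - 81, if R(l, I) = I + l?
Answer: -468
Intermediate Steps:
R(z(-3), 12)*(-43) - 81 = (12 - 3)*(-43) - 81 = 9*(-43) - 81 = -387 - 81 = -468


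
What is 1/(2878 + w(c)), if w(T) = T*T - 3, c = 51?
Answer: 1/5476 ≈ 0.00018262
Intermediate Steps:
w(T) = -3 + T² (w(T) = T² - 3 = -3 + T²)
1/(2878 + w(c)) = 1/(2878 + (-3 + 51²)) = 1/(2878 + (-3 + 2601)) = 1/(2878 + 2598) = 1/5476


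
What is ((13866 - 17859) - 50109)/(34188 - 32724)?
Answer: -9017/244 ≈ -36.955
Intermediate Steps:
((13866 - 17859) - 50109)/(34188 - 32724) = (-3993 - 50109)/1464 = -54102*1/1464 = -9017/244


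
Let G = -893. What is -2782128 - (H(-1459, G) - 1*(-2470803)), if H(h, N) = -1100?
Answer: -5251831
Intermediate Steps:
-2782128 - (H(-1459, G) - 1*(-2470803)) = -2782128 - (-1100 - 1*(-2470803)) = -2782128 - (-1100 + 2470803) = -2782128 - 1*2469703 = -2782128 - 2469703 = -5251831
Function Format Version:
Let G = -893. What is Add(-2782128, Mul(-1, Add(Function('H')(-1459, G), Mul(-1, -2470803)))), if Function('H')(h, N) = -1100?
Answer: -5251831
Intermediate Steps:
Add(-2782128, Mul(-1, Add(Function('H')(-1459, G), Mul(-1, -2470803)))) = Add(-2782128, Mul(-1, Add(-1100, Mul(-1, -2470803)))) = Add(-2782128, Mul(-1, Add(-1100, 2470803))) = Add(-2782128, Mul(-1, 2469703)) = Add(-2782128, -2469703) = -5251831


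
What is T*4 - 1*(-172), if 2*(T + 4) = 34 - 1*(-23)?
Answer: 270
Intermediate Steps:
T = 49/2 (T = -4 + (34 - 1*(-23))/2 = -4 + (34 + 23)/2 = -4 + (½)*57 = -4 + 57/2 = 49/2 ≈ 24.500)
T*4 - 1*(-172) = (49/2)*4 - 1*(-172) = 98 + 172 = 270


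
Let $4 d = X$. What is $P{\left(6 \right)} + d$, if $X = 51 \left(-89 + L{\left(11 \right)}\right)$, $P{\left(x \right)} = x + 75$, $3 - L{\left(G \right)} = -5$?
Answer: $- \frac{3807}{4} \approx -951.75$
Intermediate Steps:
$L{\left(G \right)} = 8$ ($L{\left(G \right)} = 3 - -5 = 3 + 5 = 8$)
$P{\left(x \right)} = 75 + x$
$X = -4131$ ($X = 51 \left(-89 + 8\right) = 51 \left(-81\right) = -4131$)
$d = - \frac{4131}{4}$ ($d = \frac{1}{4} \left(-4131\right) = - \frac{4131}{4} \approx -1032.8$)
$P{\left(6 \right)} + d = \left(75 + 6\right) - \frac{4131}{4} = 81 - \frac{4131}{4} = - \frac{3807}{4}$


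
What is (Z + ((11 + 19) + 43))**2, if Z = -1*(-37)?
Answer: 12100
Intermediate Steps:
Z = 37
(Z + ((11 + 19) + 43))**2 = (37 + ((11 + 19) + 43))**2 = (37 + (30 + 43))**2 = (37 + 73)**2 = 110**2 = 12100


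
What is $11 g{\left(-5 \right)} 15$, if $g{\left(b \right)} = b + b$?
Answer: $-1650$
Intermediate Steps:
$g{\left(b \right)} = 2 b$
$11 g{\left(-5 \right)} 15 = 11 \cdot 2 \left(-5\right) 15 = 11 \left(-10\right) 15 = \left(-110\right) 15 = -1650$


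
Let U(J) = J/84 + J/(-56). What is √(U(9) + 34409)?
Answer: √26976614/28 ≈ 185.50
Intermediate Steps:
U(J) = -J/168 (U(J) = J*(1/84) + J*(-1/56) = J/84 - J/56 = -J/168)
√(U(9) + 34409) = √(-1/168*9 + 34409) = √(-3/56 + 34409) = √(1926901/56) = √26976614/28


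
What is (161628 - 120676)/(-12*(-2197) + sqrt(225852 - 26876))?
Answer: 67478658/43428845 - 20476*sqrt(3109)/43428845 ≈ 1.5275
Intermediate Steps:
(161628 - 120676)/(-12*(-2197) + sqrt(225852 - 26876)) = 40952/(26364 + sqrt(198976)) = 40952/(26364 + 8*sqrt(3109))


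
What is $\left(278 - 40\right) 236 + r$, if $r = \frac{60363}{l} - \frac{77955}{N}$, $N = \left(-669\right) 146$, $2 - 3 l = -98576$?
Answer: $\frac{45069948803256}{802375631} \approx 56171.0$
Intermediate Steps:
$l = \frac{98578}{3}$ ($l = \frac{2}{3} - - \frac{98576}{3} = \frac{2}{3} + \frac{98576}{3} = \frac{98578}{3} \approx 32859.0$)
$N = -97674$
$r = \frac{2114361248}{802375631}$ ($r = \frac{60363}{\frac{98578}{3}} - \frac{77955}{-97674} = 60363 \cdot \frac{3}{98578} - - \frac{25985}{32558} = \frac{181089}{98578} + \frac{25985}{32558} = \frac{2114361248}{802375631} \approx 2.6351$)
$\left(278 - 40\right) 236 + r = \left(278 - 40\right) 236 + \frac{2114361248}{802375631} = 238 \cdot 236 + \frac{2114361248}{802375631} = 56168 + \frac{2114361248}{802375631} = \frac{45069948803256}{802375631}$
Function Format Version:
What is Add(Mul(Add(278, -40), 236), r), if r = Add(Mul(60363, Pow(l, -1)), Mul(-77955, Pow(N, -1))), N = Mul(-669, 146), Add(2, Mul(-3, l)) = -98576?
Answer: Rational(45069948803256, 802375631) ≈ 56171.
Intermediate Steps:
l = Rational(98578, 3) (l = Add(Rational(2, 3), Mul(Rational(-1, 3), -98576)) = Add(Rational(2, 3), Rational(98576, 3)) = Rational(98578, 3) ≈ 32859.)
N = -97674
r = Rational(2114361248, 802375631) (r = Add(Mul(60363, Pow(Rational(98578, 3), -1)), Mul(-77955, Pow(-97674, -1))) = Add(Mul(60363, Rational(3, 98578)), Mul(-77955, Rational(-1, 97674))) = Add(Rational(181089, 98578), Rational(25985, 32558)) = Rational(2114361248, 802375631) ≈ 2.6351)
Add(Mul(Add(278, -40), 236), r) = Add(Mul(Add(278, -40), 236), Rational(2114361248, 802375631)) = Add(Mul(238, 236), Rational(2114361248, 802375631)) = Add(56168, Rational(2114361248, 802375631)) = Rational(45069948803256, 802375631)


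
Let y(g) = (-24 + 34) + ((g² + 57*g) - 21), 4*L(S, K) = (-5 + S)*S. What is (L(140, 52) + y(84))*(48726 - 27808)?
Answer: 346360244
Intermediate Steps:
L(S, K) = S*(-5 + S)/4 (L(S, K) = ((-5 + S)*S)/4 = (S*(-5 + S))/4 = S*(-5 + S)/4)
y(g) = -11 + g² + 57*g (y(g) = 10 + (-21 + g² + 57*g) = -11 + g² + 57*g)
(L(140, 52) + y(84))*(48726 - 27808) = ((¼)*140*(-5 + 140) + (-11 + 84² + 57*84))*(48726 - 27808) = ((¼)*140*135 + (-11 + 7056 + 4788))*20918 = (4725 + 11833)*20918 = 16558*20918 = 346360244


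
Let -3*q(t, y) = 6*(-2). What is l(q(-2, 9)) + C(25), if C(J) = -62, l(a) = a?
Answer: -58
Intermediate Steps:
q(t, y) = 4 (q(t, y) = -2*(-2) = -1/3*(-12) = 4)
l(q(-2, 9)) + C(25) = 4 - 62 = -58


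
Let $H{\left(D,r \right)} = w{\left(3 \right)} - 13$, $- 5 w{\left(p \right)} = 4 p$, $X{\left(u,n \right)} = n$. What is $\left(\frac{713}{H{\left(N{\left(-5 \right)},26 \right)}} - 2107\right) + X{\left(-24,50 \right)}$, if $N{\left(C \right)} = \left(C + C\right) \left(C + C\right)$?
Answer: $- \frac{161954}{77} \approx -2103.3$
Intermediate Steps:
$N{\left(C \right)} = 4 C^{2}$ ($N{\left(C \right)} = 2 C 2 C = 4 C^{2}$)
$w{\left(p \right)} = - \frac{4 p}{5}$
$H{\left(D,r \right)} = - \frac{77}{5}$ ($H{\left(D,r \right)} = \left(- \frac{4}{5}\right) 3 - 13 = - \frac{12}{5} - 13 = - \frac{77}{5}$)
$\left(\frac{713}{H{\left(N{\left(-5 \right)},26 \right)}} - 2107\right) + X{\left(-24,50 \right)} = \left(\frac{713}{- \frac{77}{5}} - 2107\right) + 50 = \left(713 \left(- \frac{5}{77}\right) - 2107\right) + 50 = \left(- \frac{3565}{77} - 2107\right) + 50 = - \frac{165804}{77} + 50 = - \frac{161954}{77}$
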